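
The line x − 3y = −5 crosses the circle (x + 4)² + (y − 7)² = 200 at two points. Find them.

(−14, −3) and (10, 5)

Express y = (5 + x)/3 and substitute into the circle:
10x² + 40x − 1400 = 0  ⟹  x² + 4x − 140 = 0
x = 10 or x = −14, giving (10, 5) and (−14, −3).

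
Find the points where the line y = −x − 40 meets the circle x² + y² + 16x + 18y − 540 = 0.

(−34, −6) and (−5, −35)

Substitute y = −x − 40:
2x² + 78x + 340 = 0  ⟹  x² + 39x + 170 = 0
x = −5 or x = −34, giving (−5, −35) and (−34, −6).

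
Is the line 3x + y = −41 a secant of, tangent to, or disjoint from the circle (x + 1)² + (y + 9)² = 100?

secant

Substituting the line into the circle gives 10x² + 194x + 925 = 0.
Δ = 37636 − 37000 = 636.
Two real roots: the line is a secant.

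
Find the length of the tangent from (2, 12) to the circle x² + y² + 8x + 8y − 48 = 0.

Centre (−4, −4), r² = 80. |PO|² = (6)² + (16)² = 292.
The tangent meets the radius at right angles, so tangent² = |PO|² − r² = 292 − 80 = 212.

2√53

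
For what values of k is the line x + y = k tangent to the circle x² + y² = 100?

k = ±10√2

The line touches the circle iff its distance from (0, 0) is 10:
|1·0 + 1·0 − k| / √2 = 10
|k| = 10√2.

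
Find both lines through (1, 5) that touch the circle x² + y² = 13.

Write the tangent as mx − y + (5 − m·(1)) = 0 and set its distance from the centre to √13:
[m·(−1) − (−5)]² = 13(m² + 1)
6m² + 5m − 6 = 0, so m = 2/3 or m = −3/2.
With m = 2/3: 2x − 3y = −13. With m = −3/2: 3x + 2y = 13.

2x − 3y = −13 and 3x + 2y = 13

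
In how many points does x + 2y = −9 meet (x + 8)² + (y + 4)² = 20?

d² = (1·(−8) + 2·(−4) − (−9))²/5 = 49/5; r² = 20.
Since d² < r², the line cuts the circle twice.

2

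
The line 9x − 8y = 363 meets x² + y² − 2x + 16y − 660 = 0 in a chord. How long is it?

The distance from (1, −8) to the line is 290/√145, and r² = 725.
Half the chord is √(r² − d²) = √(145), so the full chord is 2√145.

2√145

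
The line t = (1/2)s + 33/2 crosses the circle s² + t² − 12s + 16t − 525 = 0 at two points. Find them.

(−9, 12) and (−1, 16)

Substitute t = (33 + s)/2:
5s² + 50s + 45 = 0  ⟹  s² + 10s + 9 = 0
s = −1 or s = −9, giving (−1, 16) and (−9, 12).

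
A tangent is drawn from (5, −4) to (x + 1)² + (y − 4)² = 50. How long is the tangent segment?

The centre is (−1, 4) and r = 5√2. The square of the distance from P to the centre is 36 + 64 = 100.
Power of the point: PT² = |PO|² − r² = 50, so PT = 5√2.

5√2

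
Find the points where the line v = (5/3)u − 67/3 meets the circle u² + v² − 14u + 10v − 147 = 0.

(2, −19) and (17, 6)

Substitute v = (−67 + 5u)/3:
34u² − 646u + 1156 = 0  ⟹  u² − 19u + 34 = 0
u = 17 or u = 2, giving (17, 6) and (2, −19).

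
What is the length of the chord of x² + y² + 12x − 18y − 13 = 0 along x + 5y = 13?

4√26

Express y = (13 − x)/5 and substitute into the circle:
26x² + 364x − 1326 = 0  ⟹  x² + 14x − 51 = 0
x = 3 or x = −17, giving (3, 2) and (−17, 6).
Chord length = distance between (3, 2) and (−17, 6) = √416 = 4√26.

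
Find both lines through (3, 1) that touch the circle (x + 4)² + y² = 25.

3x + 4y = 13 and 4x − 3y = 9

Write the tangent as mx − y + (1 − m·(3)) = 0 and set its distance from the centre to 5:
[m·(−7) − (−1)]² = 25(m² + 1)
12m² − 7m − 12 = 0, so m = −3/4 or m = 4/3.
Through (3, 1) these give 3x + 4y = 13 and 4x − 3y = 9.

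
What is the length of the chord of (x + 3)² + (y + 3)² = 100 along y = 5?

Centre (−3, −3), r² = 100. Perpendicular distance d from centre to line = |−8| / √1 = 8.
Chord = 2√(r² − d²) = 2·√(36) = 12.

12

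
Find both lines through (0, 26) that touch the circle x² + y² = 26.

5x + y = 26 and 5x − y = −26

Write the tangent as mx − y + (26 − m·(0)) = 0 and set its distance from the centre to √26:
(0m − (−26))² = 26(m² + 1)
m² − 25 = 0, so m = −5 or m = 5.
With m = −5: 5x + y = 26. With m = 5: 5x − y = −26.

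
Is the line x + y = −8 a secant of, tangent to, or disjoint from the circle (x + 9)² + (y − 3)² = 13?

secant

Substituting the line into the circle gives 2x² + 40x + 189 = 0.
Δ = 1600 − 1512 = 88.
Two real roots: the line is a secant.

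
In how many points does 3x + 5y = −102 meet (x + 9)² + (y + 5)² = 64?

Centre (−9, −5), r² = 64. Distance² from centre to line = (50)²/34 = 1250/17.
Since d² > r², the line lies outside the circle.

0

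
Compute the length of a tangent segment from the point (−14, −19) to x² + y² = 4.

√553

With centre O = (0, 0), |OP|² = 557 and r² = 4.
The tangent meets the radius at right angles, so tangent² = |PO|² − r² = 557 − 4 = 553.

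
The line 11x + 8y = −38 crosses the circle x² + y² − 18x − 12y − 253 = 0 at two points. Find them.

(−10, 9) and (6, −13)

Express y = (−38 − 11x)/8 and substitute into the circle:
185x² + 740x − 11100 = 0  ⟹  x² + 4x − 60 = 0
x = 6 or x = −10, giving (6, −13) and (−10, 9).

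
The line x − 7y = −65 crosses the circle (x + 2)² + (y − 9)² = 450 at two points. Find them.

(−23, 6) and (19, 12)

Substitute y = (65 + x)/7:
50x² + 200x − 21850 = 0  ⟹  x² + 4x − 437 = 0
x = 19 or x = −23, giving (19, 12) and (−23, 6).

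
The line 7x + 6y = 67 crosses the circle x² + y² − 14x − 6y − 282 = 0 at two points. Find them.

Substitute y = (67 − 7x)/6:
85x² − 1190x − 8075 = 0  ⟹  x² − 14x − 95 = 0
x = 19 or x = −5, giving (19, −11) and (−5, 17).

(−5, 17) and (19, −11)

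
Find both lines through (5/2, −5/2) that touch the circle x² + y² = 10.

Write the tangent as mx − y + (−5/2 − m·(5/2)) = 0 and set its distance from the centre to √10:
(−5/2m − (5/2))² = 10(m² + 1)
3m² − 10m + 3 = 0, so m = 1/3 or m = 3.
Through (5/2, −5/2) these give x − 3y = 10 and 3x − y = 10.

x − 3y = 10 and 3x − y = 10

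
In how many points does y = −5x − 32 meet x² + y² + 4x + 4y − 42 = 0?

2

Centre (−2, −2), r² = 50. Distance² from centre to line = (20)²/26 = 200/13.
Since d² < r², the line cuts the circle twice.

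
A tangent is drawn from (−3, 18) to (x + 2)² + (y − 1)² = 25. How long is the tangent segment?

√265

With centre O = (−2, 1), |OP|² = 290 and r² = 25.
By the tangent–radius right angle, tangent length = √(|PO|² − r²) = √265.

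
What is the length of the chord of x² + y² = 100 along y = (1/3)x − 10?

Express y = (−30 + x)/3 and substitute into the circle:
10x² − 60x = 0  ⟹  x² − 6x = 0
x = 6 or x = 0, giving (6, −8) and (0, −10).
|(6, −8) − (0, −10)| = √((6)² + (2)²) = 2√10.

2√10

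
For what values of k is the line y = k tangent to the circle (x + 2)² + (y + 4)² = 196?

The line touches the circle iff its distance from (−2, −4) is 14:
|0·(−2) + 1·(−4) − k| / √1 = 14
|k − (−4)| = 14, so k = 10 or k = −18.

k = −18 or k = 10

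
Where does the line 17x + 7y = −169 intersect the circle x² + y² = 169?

From the line, y = (−169 − 17x)/7. Substituting:
338x² + 5746x + 20280 = 0  ⟹  x² + 17x + 60 = 0
x = −5 or x = −12, giving (−5, −12) and (−12, 5).

(−12, 5) and (−5, −12)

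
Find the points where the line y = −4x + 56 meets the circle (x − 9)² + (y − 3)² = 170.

(10, 16) and (16, −8)

From the line, y = −4x + 56. Substituting:
17x² − 442x + 2720 = 0  ⟹  x² − 26x + 160 = 0
x = 16 or x = 10, giving (16, −8) and (10, 16).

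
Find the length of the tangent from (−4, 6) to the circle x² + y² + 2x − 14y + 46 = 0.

The centre is (−1, 7) and r = 2. The square of the distance from P to the centre is 9 + 1 = 10.
Power of the point: PT² = |PO|² − r² = 6, so PT = √6.

√6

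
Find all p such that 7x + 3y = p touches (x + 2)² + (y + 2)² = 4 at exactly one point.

For a tangent, require d(centre, line) = r = 2.
|7·(−2) + 3·(−2) − p| / √58 = 2
|p − (−20)| = 2√58.

p = −20 ± 2√58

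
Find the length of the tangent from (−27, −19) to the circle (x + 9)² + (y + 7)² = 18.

Centre (−9, −7), r² = 18. |PO|² = (−18)² + (−12)² = 468.
The tangent meets the radius at right angles, so tangent² = |PO|² − r² = 468 − 18 = 450.

15√2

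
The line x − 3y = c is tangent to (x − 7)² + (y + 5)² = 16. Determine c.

Tangency holds when the distance from the centre (7, −5) to the line equals the radius 4:
|1·7 − 3·(−5) − c| / √10 = 4
|c − (22)| = 4√10.

c = 22 ± 4√10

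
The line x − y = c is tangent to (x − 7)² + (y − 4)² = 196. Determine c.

For a tangent, require d(centre, line) = r = 14.
|1·7 − 1·4 − c| / √2 = 14
|c − (3)| = 14√2.

c = 3 ± 14√2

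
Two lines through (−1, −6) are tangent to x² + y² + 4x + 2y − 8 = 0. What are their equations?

A line y − (−6) = m(x − (−1)) is tangent when its distance from (−2, −1) is √13:
[m·(−1) − (5)]² = 13(m² + 1)
6m² − 5m − 6 = 0, so m = −2/3 or m = 3/2.
With m = −2/3: 2x + 3y = −20. With m = 3/2: 3x − 2y = 9.

2x + 3y = −20 and 3x − 2y = 9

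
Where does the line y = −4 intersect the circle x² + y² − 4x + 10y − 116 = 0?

Express y = −4 and substitute into the circle:
x² − 4x − 140 = 0
x = 14 or x = −10, giving (14, −4) and (−10, −4).

(−10, −4) and (14, −4)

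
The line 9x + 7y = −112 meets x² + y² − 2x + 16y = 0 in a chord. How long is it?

√130

Substitute y = (−112 − 9x)/7:
130x² + 910x = 0  ⟹  x² + 7x = 0
x = 0 or x = −7, giving (0, −16) and (−7, −7).
|(0, −16) − (−7, −7)| = √((7)² + (−9)²) = √130.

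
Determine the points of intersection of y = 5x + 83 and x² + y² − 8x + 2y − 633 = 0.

Substitute y = 5x + 83:
26x² + 832x + 6422 = 0  ⟹  x² + 32x + 247 = 0
x = −13 or x = −19, giving (−13, 18) and (−19, −12).

(−19, −12) and (−13, 18)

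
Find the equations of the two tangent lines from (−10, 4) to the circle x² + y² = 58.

7x + 3y = −58 and 3x − 7y = −58

Write the tangent as mx − y + (4 − m·(−10)) = 0 and set its distance from the centre to √58:
(10m − (−4))² = 58(m² + 1)
21m² + 40m − 21 = 0, so m = −7/3 or m = 3/7.
With m = −7/3: 7x + 3y = −58. With m = 3/7: 3x − 7y = −58.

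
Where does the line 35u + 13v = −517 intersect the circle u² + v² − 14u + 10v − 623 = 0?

Substitute v = (−517 − 35u)/13:
1394u² + 29274u + 94792 = 0  ⟹  u² + 21u + 68 = 0
u = −4 or u = −17, giving (−4, −29) and (−17, 6).

(−17, 6) and (−4, −29)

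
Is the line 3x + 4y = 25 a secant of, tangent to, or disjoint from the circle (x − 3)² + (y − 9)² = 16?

tangent

Substituting the line into the circle gives 25x² − 30x + 9 = 0.
Δ = 900 − 900 = 0.
A repeated root: the line is tangent.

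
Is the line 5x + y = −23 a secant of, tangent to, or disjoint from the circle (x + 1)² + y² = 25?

secant

Substituting the line into the circle gives 26x² + 232x + 505 = 0.
Δ = 53824 − 52520 = 1304.
Two real roots: the line is a secant.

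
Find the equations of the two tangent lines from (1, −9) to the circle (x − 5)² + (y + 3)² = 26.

A line y − (−9) = m(x − (1)) is tangent when its distance from (5, −3) is √26:
(4m − (6))² = 26(m² + 1)
5m² + 24m − 5 = 0, so m = 1/5 or m = −5.
With m = 1/5: x − 5y = 46. With m = −5: 5x + y = −4.

x − 5y = 46 and 5x + y = −4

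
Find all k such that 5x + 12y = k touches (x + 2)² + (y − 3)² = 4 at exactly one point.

Tangency holds when the distance from the centre (−2, 3) to the line equals the radius 2:
|5·(−2) + 12·3 − k| / √169 = 2
|k − (26)| = 2·13, so k = 52 or k = 0.

k = 0 or k = 52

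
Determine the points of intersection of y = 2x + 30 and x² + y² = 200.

(−14, 2) and (−10, 10)

Express y = 2x + 30 and substitute into the circle:
5x² + 120x + 700 = 0  ⟹  x² + 24x + 140 = 0
x = −10 or x = −14, giving (−10, 10) and (−14, 2).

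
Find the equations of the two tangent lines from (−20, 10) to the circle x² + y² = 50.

A line y − (10) = m(x − (−20)) is tangent when its distance from (0, 0) is 5√2:
(20m − (−10))² = 50(m² + 1)
7m² + 8m + 1 = 0, so m = −1/7 or m = −1.
With m = −1/7: x + 7y = 50. With m = −1: x + y = −10.

x + 7y = 50 and x + y = −10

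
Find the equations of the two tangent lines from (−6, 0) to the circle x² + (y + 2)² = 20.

x − 2y = −6 and 2x + y = −12

Let a tangent through (−6, 0) have slope m. Its distance from (0, −2) must equal 2√5:
(6m − (−2))² = 20(m² + 1)
2m² + 3m − 2 = 0, so m = 1/2 or m = −2.
With m = 1/2: x − 2y = −6. With m = −2: 2x + y = −12.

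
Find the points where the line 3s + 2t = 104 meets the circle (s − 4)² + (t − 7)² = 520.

(18, 25) and (26, 13)

From the line, t = (104 − 3s)/2. Substituting:
13s² − 572s + 6084 = 0  ⟹  s² − 44s + 468 = 0
s = 26 or s = 18, giving (26, 13) and (18, 25).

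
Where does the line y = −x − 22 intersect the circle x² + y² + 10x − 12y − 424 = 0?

(−27, 5) and (−6, −16)

From the line, y = −x − 22. Substituting:
2x² + 66x + 324 = 0  ⟹  x² + 33x + 162 = 0
x = −6 or x = −27, giving (−6, −16) and (−27, 5).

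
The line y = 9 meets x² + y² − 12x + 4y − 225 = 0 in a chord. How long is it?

24

Substitute y = 9:
x² − 12x − 108 = 0
x = 18 or x = −6, giving (18, 9) and (−6, 9).
Chord length = distance between (18, 9) and (−6, 9) = √576 = 24.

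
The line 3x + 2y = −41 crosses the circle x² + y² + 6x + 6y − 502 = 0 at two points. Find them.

Express y = (−41 − 3x)/2 and substitute into the circle:
13x² + 234x − 819 = 0  ⟹  x² + 18x − 63 = 0
x = 3 or x = −21, giving (3, −25) and (−21, 11).

(−21, 11) and (3, −25)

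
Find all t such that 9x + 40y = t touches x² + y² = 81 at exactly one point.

t = −369 or t = 369

The line touches the circle iff its distance from (0, 0) is 9:
|9·0 + 40·0 − t| / √1681 = 9
|t| = 9·41, so t = 369 or t = −369.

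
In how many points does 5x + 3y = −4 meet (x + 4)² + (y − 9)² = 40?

Centre (−4, 9), r² = 40. Distance² from centre to line = (11)²/34 = 121/34.
Since d² < r², the line cuts the circle twice.

2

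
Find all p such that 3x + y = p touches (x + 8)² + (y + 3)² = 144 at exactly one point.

Tangency holds when the distance from the centre (−8, −3) to the line equals the radius 12:
|3·(−8) + 1·(−3) − p| / √10 = 12
|p − (−27)| = 12√10.

p = −27 ± 12√10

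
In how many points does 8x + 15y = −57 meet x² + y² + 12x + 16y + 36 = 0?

2

d² = (8·(−6) + 15·(−8) − (−57))²/289 = 12321/289; r² = 64.
Since d² < r², the line cuts the circle twice.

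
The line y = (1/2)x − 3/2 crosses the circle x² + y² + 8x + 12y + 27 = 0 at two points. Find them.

(−9, −6) and (−1, −2)

From the line, y = (−3 + x)/2. Substituting:
5x² + 50x + 45 = 0  ⟹  x² + 10x + 9 = 0
x = −1 or x = −9, giving (−1, −2) and (−9, −6).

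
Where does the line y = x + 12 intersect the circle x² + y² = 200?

Substitute y = x + 12:
2x² + 24x − 56 = 0  ⟹  x² + 12x − 28 = 0
x = 2 or x = −14, giving (2, 14) and (−14, −2).

(−14, −2) and (2, 14)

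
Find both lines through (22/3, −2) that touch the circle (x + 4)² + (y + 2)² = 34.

Write the tangent as mx − y + (−2 − m·(22/3)) = 0 and set its distance from the centre to √34:
[m·(−34/3) − (0)]² = 34(m² + 1)
25m² − 9 = 0, so m = −3/5 or m = 3/5.
With m = −3/5: 3x + 5y = 12. With m = 3/5: 3x − 5y = 32.

3x + 5y = 12 and 3x − 5y = 32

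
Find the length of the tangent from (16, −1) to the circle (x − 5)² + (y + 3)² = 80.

3√5

Centre (5, −3), r² = 80. |PO|² = (11)² + (2)² = 125.
The tangent meets the radius at right angles, so tangent² = |PO|² − r² = 125 − 80 = 45.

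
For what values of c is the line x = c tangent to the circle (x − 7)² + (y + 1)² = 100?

The line touches the circle iff its distance from (7, −1) is 10:
|1·7 + 0·(−1) − c| / √1 = 10
|c − (7)| = 10, so c = 17 or c = −3.

c = −3 or c = 17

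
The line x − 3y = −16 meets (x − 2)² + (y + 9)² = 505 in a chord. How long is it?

Express y = (16 + x)/3 and substitute into the circle:
10x² + 50x − 2660 = 0  ⟹  x² + 5x − 266 = 0
x = 14 or x = −19, giving (14, 10) and (−19, −1).
|(14, 10) − (−19, −1)| = √((33)² + (11)²) = 11√10.

11√10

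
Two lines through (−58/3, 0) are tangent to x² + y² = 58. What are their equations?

Write the tangent as mx − y + (0 − m·(−58/3)) = 0 and set its distance from the centre to √58:
(58/3m − (0))² = 58(m² + 1)
49m² − 9 = 0, so m = 3/7 or m = −3/7.
Through (−58/3, 0) these give 3x − 7y = −58 and 3x + 7y = −58.

3x − 7y = −58 and 3x + 7y = −58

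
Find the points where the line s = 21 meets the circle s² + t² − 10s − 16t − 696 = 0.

The line gives s = 21. Substituting into the circle:
t² − 16t − 465 = 0
t = 31 or t = −15, giving (21, 31) and (21, −15).

(21, −15) and (21, 31)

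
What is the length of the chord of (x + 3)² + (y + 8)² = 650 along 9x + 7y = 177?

Centre (−3, −8), r² = 650. Perpendicular distance d from centre to line = |−260| / √130 = 260/√130.
Half the chord is √(r² − d²) = √(130), so the full chord is 2√130.

2√130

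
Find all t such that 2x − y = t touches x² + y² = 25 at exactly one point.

t = ±5√5

The line touches the circle iff its distance from (0, 0) is 5:
|2·0 − 1·0 − t| / √5 = 5
|t| = 5√5.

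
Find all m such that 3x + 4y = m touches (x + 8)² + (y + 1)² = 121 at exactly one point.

The line touches the circle iff its distance from (−8, −1) is 11:
|3·(−8) + 4·(−1) − m| / √25 = 11
|m − (−28)| = 11·5, so m = 27 or m = −83.

m = −83 or m = 27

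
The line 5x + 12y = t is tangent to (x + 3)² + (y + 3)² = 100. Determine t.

The line touches the circle iff its distance from (−3, −3) is 10:
|5·(−3) + 12·(−3) − t| / √169 = 10
|t − (−51)| = 10·13, so t = 79 or t = −181.

t = −181 or t = 79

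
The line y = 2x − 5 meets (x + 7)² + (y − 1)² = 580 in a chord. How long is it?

Substitute y = 2x − 5:
5x² − 10x − 495 = 0  ⟹  x² − 2x − 99 = 0
x = 11 or x = −9, giving (11, 17) and (−9, −23).
|(11, 17) − (−9, −23)| = √((20)² + (40)²) = 20√5.

20√5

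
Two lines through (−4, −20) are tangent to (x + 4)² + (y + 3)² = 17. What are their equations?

A line y − (−20) = m(x − (−4)) is tangent when its distance from (−4, −3) is √17:
[m·(0) − (17)]² = 17(m² + 1)
m² − 16 = 0, so m = 4 or m = −4.
Through (−4, −20) these give 4x − y = 4 and 4x + y = −36.

4x − y = 4 and 4x + y = −36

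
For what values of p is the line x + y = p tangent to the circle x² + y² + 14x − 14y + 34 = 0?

Tangency holds when the distance from the centre (−7, 7) to the line equals the radius 8:
|1·(−7) + 1·7 − p| / √2 = 8
|p| = 8√2.

p = ±8√2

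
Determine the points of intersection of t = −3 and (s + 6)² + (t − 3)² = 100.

(−14, −3) and (2, −3)

Substitute t = −3:
s² + 12s − 28 = 0
s = 2 or s = −14, giving (2, −3) and (−14, −3).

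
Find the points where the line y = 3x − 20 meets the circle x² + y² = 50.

(5, −5) and (7, 1)

Express y = 3x − 20 and substitute into the circle:
10x² − 120x + 350 = 0  ⟹  x² − 12x + 35 = 0
x = 7 or x = 5, giving (7, 1) and (5, −5).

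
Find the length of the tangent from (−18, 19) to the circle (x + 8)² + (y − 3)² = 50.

With centre O = (−8, 3), |OP|² = 356 and r² = 50.
Power of the point: PT² = |PO|² − r² = 306, so PT = 3√34.

3√34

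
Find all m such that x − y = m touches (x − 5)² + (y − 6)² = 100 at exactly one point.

m = −1 ± 10√2

Tangency holds when the distance from the centre (5, 6) to the line equals the radius 10:
|1·5 − 1·6 − m| / √2 = 10
|m − (−1)| = 10√2.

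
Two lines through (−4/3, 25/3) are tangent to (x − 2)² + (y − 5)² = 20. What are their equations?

x − 2y = −18 and 2x − y = −11

Write the tangent as mx − y + (25/3 − m·(−4/3)) = 0 and set its distance from the centre to 2√5:
(10/3m − (−10/3))² = 20(m² + 1)
2m² − 5m + 2 = 0, so m = 1/2 or m = 2.
Through (−4/3, 25/3) these give x − 2y = −18 and 2x − y = −11.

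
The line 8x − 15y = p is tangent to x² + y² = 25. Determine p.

The line touches the circle iff its distance from (0, 0) is 5:
|8·0 − 15·0 − p| / √289 = 5
|p| = 5·17, so p = 85 or p = −85.

p = −85 or p = 85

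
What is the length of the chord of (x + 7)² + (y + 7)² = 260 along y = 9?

Express y = 9 and substitute into the circle:
x² + 14x + 45 = 0
x = −5 or x = −9, giving (−5, 9) and (−9, 9).
Chord length = distance between (−5, 9) and (−9, 9) = √16 = 4.

4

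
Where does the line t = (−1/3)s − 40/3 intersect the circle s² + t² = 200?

Express t = (−40 − s)/3 and substitute into the circle:
10s² + 80s − 200 = 0  ⟹  s² + 8s − 20 = 0
s = 2 or s = −10, giving (2, −14) and (−10, −10).

(−10, −10) and (2, −14)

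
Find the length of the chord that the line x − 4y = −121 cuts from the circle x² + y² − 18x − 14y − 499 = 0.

Centre (9, 7), r² = 629. Perpendicular distance d from centre to line = |102| / √17 = 102/√17.
Chord = 2√(r² − d²) = 2·√(17) = 2√17.

2√17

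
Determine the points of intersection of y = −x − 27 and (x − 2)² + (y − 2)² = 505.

(−17, −10) and (−10, −17)

Express y = −x − 27 and substitute into the circle:
2x² + 54x + 340 = 0  ⟹  x² + 27x + 170 = 0
x = −10 or x = −17, giving (−10, −17) and (−17, −10).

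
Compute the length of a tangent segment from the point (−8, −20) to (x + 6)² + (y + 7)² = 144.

√29

With centre O = (−6, −7), |OP|² = 173 and r² = 144.
Power of the point: PT² = |PO|² − r² = 29, so PT = √29.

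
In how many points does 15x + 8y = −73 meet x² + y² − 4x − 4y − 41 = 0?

1

d² = (15·2 + 8·2 − (−73))²/289 = 49; r² = 49.
Since d² = r², the line is tangent.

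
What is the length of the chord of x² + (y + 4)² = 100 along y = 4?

Express y = 4 and substitute into the circle:
x² − 36 = 0
x = 6 or x = −6, giving (6, 4) and (−6, 4).
|(6, 4) − (−6, 4)| = √((12)² + (0)²) = 12.

12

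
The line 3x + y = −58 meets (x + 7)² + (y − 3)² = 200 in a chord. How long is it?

The distance from (−7, 3) to the line is 40/√10, and r² = 200.
Half the chord is √(r² − d²) = √(40), so the full chord is 4√10.

4√10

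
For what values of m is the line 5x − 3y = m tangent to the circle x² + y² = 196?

Tangency holds when the distance from the centre (0, 0) to the line equals the radius 14:
|5·0 − 3·0 − m| / √34 = 14
|m| = 14√34.

m = ±14√34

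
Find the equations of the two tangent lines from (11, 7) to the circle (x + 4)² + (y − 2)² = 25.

3x − 4y = 5 and y = 7

Let a tangent through (11, 7) have slope m. Its distance from (−4, 2) must equal 5:
(−15m − (−5))² = 25(m² + 1)
4m² − 3m = 0, so m = 3/4 or m = 0.
Through (11, 7) these give 3x − 4y = 5 and y = 7.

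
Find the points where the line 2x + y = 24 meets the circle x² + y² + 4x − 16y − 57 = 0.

(3, 18) and (9, 6)

From the line, y = −2x + 24. Substituting:
5x² − 60x + 135 = 0  ⟹  x² − 12x + 27 = 0
x = 9 or x = 3, giving (9, 6) and (3, 18).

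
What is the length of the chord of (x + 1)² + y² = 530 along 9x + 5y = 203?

2√106

Express y = (203 − 9x)/5 and substitute into the circle:
106x² − 3604x + 27984 = 0  ⟹  x² − 34x + 264 = 0
x = 22 or x = 12, giving (22, 1) and (12, 19).
|(22, 1) − (12, 19)| = √((10)² + (−18)²) = 2√106.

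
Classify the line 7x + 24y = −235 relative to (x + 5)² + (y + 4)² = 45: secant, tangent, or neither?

secant

Substituting the line into the circle gives 625x² + 7706x + 7801 = 0.
Δ = 59382436 − 19502500 = 39879936.
Two real roots: the line is a secant.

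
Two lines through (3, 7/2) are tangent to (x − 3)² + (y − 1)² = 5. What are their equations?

A line y − (7/2) = m(x − (3)) is tangent when its distance from (3, 1) is √5:
(0m − (−5/2))² = 5(m² + 1)
4m² − 1 = 0, so m = 1/2 or m = −1/2.
Through (3, 7/2) these give x − 2y = −4 and x + 2y = 10.

x − 2y = −4 and x + 2y = 10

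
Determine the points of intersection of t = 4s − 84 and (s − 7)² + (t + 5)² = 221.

Substitute t = 4s − 84:
17s² − 646s + 6069 = 0  ⟹  s² − 38s + 357 = 0
s = 21 or s = 17, giving (21, 0) and (17, −16).

(17, −16) and (21, 0)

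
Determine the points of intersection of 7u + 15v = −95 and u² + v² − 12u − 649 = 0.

(−20, 3) and (25, −18)

Express v = (−95 − 7u)/15 and substitute into the circle:
274u² − 1370u − 137000 = 0  ⟹  u² − 5u − 500 = 0
u = 25 or u = −20, giving (25, −18) and (−20, 3).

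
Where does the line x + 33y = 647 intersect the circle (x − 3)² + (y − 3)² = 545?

(−13, 20) and (20, 19)

From the line, y = (647 − x)/33. Substituting:
1090x² − 7630x − 283400 = 0  ⟹  x² − 7x − 260 = 0
x = 20 or x = −13, giving (20, 19) and (−13, 20).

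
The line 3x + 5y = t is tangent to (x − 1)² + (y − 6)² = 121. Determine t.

The line touches the circle iff its distance from (1, 6) is 11:
|3·1 + 5·6 − t| / √34 = 11
|t − (33)| = 11√34.

t = 33 ± 11√34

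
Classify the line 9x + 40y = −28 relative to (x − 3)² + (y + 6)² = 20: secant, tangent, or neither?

neither

Centre (3, −6), r² = 20. Distance² from centre to line = (−185)²/1681 = 34225/1681.
Since d² > r², the line lies outside the circle.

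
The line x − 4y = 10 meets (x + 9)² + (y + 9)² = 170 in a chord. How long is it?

6√17

From the line, y = (−10 + x)/4. Substituting:
17x² + 340x − 748 = 0  ⟹  x² + 20x − 44 = 0
x = 2 or x = −22, giving (2, −2) and (−22, −8).
|(2, −2) − (−22, −8)| = √((24)² + (6)²) = 6√17.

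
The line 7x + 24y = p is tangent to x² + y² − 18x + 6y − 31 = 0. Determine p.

Tangency holds when the distance from the centre (9, −3) to the line equals the radius 11:
|7·9 + 24·(−3) − p| / √625 = 11
|p − (−9)| = 11·25, so p = 266 or p = −284.

p = −284 or p = 266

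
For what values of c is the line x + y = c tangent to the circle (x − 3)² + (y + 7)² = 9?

c = −4 ± 3√2

For a tangent, require d(centre, line) = r = 3.
|1·3 + 1·(−7) − c| / √2 = 3
|c − (−4)| = 3√2.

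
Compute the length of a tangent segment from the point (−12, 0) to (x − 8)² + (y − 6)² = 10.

√426

Centre (8, 6), r² = 10. |PO|² = (−20)² + (−6)² = 436.
The tangent meets the radius at right angles, so tangent² = |PO|² − r² = 436 − 10 = 426.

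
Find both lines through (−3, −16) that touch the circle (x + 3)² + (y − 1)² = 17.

A line y − (−16) = m(x − (−3)) is tangent when its distance from (−3, 1) is √17:
[m·(0) − (17)]² = 17(m² + 1)
m² − 16 = 0, so m = −4 or m = 4.
With m = −4: 4x + y = −28. With m = 4: 4x − y = 4.

4x + y = −28 and 4x − y = 4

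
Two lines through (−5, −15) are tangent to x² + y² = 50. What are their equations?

x − y = 10 and 7x + y = −50

Write the tangent as mx − y + (−15 − m·(−5)) = 0 and set its distance from the centre to 5√2:
(5m − (15))² = 50(m² + 1)
m² + 6m − 7 = 0, so m = 1 or m = −7.
Through (−5, −15) these give x − y = 10 and 7x + y = −50.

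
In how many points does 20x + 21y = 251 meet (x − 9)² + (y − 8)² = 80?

Centre (9, 8), r² = 80. Distance² from centre to line = (97)²/841 = 9409/841.
Since d² < r², the line cuts the circle twice.

2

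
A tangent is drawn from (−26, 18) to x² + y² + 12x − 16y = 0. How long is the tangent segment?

20

The centre is (−6, 8) and r = 10. The square of the distance from P to the centre is 400 + 100 = 500.
Power of the point: PT² = |PO|² − r² = 400, so PT = 20.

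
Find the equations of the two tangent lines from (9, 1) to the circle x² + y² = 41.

Write the tangent as mx − y + (1 − m·(9)) = 0 and set its distance from the centre to √41:
(−9m − (−1))² = 41(m² + 1)
20m² − 9m − 20 = 0, so m = 5/4 or m = −4/5.
With m = 5/4: 5x − 4y = 41. With m = −4/5: 4x + 5y = 41.

5x − 4y = 41 and 4x + 5y = 41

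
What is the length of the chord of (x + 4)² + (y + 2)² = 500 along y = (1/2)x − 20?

Centre (−4, −2), r² = 500. Perpendicular distance d from centre to line = |−40| / √5 = 40/√5.
Half the chord is √(r² − d²) = √(180), so the full chord is 12√5.

12√5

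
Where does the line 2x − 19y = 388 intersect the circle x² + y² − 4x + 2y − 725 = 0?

Express y = (−388 + 2x)/19 and substitute into the circle:
365x² − 2920x − 125925 = 0  ⟹  x² − 8x − 345 = 0
x = 23 or x = −15, giving (23, −18) and (−15, −22).

(−15, −22) and (23, −18)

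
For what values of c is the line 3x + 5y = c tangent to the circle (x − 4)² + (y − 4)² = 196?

Tangency holds when the distance from the centre (4, 4) to the line equals the radius 14:
|3·4 + 5·4 − c| / √34 = 14
|c − (32)| = 14√34.

c = 32 ± 14√34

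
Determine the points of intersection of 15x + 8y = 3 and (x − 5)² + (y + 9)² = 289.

(−3, 6) and (13, −24)

Substitute y = (3 − 15x)/8:
289x² − 2890x − 11271 = 0  ⟹  x² − 10x − 39 = 0
x = 13 or x = −3, giving (13, −24) and (−3, 6).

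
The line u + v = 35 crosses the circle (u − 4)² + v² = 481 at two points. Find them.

From the line, v = −u + 35. Substituting:
2u² − 78u + 760 = 0  ⟹  u² − 39u + 380 = 0
u = 20 or u = 19, giving (20, 15) and (19, 16).

(19, 16) and (20, 15)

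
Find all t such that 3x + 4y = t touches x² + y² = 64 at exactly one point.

t = −40 or t = 40

The line touches the circle iff its distance from (0, 0) is 8:
|3·0 + 4·0 − t| / √25 = 8
|t| = 8·5, so t = 40 or t = −40.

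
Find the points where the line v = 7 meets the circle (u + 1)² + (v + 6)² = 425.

(−17, 7) and (15, 7)

From the line, v = 7. Substituting:
u² + 2u − 255 = 0
u = 15 or u = −17, giving (15, 7) and (−17, 7).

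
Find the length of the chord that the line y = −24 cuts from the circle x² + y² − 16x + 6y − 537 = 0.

From the line, y = −24. Substituting:
x² − 16x − 105 = 0
x = 21 or x = −5, giving (21, −24) and (−5, −24).
|(21, −24) − (−5, −24)| = √((26)² + (0)²) = 26.

26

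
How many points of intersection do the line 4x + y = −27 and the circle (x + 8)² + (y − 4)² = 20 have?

2

Substituting the line into the circle gives 17x² + 264x + 1005 = 0.
Δ = 69696 − 68340 = 1356.
Two real roots: the line is a secant.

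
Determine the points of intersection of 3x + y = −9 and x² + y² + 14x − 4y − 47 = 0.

(−7, 12) and (−1, −6)

Substitute y = −3x − 9:
10x² + 80x + 70 = 0  ⟹  x² + 8x + 7 = 0
x = −1 or x = −7, giving (−1, −6) and (−7, 12).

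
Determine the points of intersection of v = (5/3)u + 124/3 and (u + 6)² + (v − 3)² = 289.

Substitute v = (124 + 5u)/3:
34u² + 1258u + 10948 = 0  ⟹  u² + 37u + 322 = 0
u = −14 or u = −23, giving (−14, 18) and (−23, 3).

(−23, 3) and (−14, 18)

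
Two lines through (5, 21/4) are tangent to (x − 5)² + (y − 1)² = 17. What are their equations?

x + 4y = 26 and x − 4y = −16

A line y − (21/4) = m(x − (5)) is tangent when its distance from (5, 1) is √17:
[m·(0) − (−17/4)]² = 17(m² + 1)
16m² − 1 = 0, so m = −1/4 or m = 1/4.
Through (5, 21/4) these give x + 4y = 26 and x − 4y = −16.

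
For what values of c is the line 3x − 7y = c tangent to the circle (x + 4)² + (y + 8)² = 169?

For a tangent, require d(centre, line) = r = 13.
|3·(−4) − 7·(−8) − c| / √58 = 13
|c − (44)| = 13√58.

c = 44 ± 13√58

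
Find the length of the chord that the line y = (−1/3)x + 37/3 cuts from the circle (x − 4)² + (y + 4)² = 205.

√10

Express y = (37 − x)/3 and substitute into the circle:
10x² − 170x + 700 = 0  ⟹  x² − 17x + 70 = 0
x = 10 or x = 7, giving (10, 9) and (7, 10).
Chord length = distance between (10, 9) and (7, 10) = √10 = √10.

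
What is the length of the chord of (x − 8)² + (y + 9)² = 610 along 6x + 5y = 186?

Centre (8, −9), r² = 610. Perpendicular distance d from centre to line = |−183| / √61 = 183/√61.
Half the chord is √(r² − d²) = √(61), so the full chord is 2√61.

2√61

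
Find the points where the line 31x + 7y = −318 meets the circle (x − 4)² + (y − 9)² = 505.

(−15, 21) and (−8, −10)

Express y = (−318 − 31x)/7 and substitute into the circle:
1010x² + 23230x + 121200 = 0  ⟹  x² + 23x + 120 = 0
x = −8 or x = −15, giving (−8, −10) and (−15, 21).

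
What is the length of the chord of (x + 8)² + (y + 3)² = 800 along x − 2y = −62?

Substitute y = (62 + x)/2:
5x² + 200x + 1680 = 0  ⟹  x² + 40x + 336 = 0
x = −12 or x = −28, giving (−12, 25) and (−28, 17).
Chord length = distance between (−12, 25) and (−28, 17) = √320 = 8√5.

8√5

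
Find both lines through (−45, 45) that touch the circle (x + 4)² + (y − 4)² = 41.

4x + 5y = 45 and 5x + 4y = −45

Write the tangent as mx − y + (45 − m·(−45)) = 0 and set its distance from the centre to √41:
[m·(41) − (−41)]² = 41(m² + 1)
20m² + 41m + 20 = 0, so m = −4/5 or m = −5/4.
With m = −4/5: 4x + 5y = 45. With m = −5/4: 5x + 4y = −45.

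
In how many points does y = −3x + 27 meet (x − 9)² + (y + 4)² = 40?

2

Substituting the line into the circle gives 10x² − 204x + 1002 = 0.
Discriminant = (−204)² − 4·10·(1002) = 1536 > 0.
Two real roots: the line is a secant.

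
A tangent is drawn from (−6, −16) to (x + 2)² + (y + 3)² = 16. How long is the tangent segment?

With centre O = (−2, −3), |OP|² = 185 and r² = 16.
The tangent meets the radius at right angles, so tangent² = |PO|² − r² = 185 − 16 = 169.

13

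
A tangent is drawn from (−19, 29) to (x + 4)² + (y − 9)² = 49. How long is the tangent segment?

24

Centre (−4, 9), r² = 49. |PO|² = (−15)² + (20)² = 625.
The tangent meets the radius at right angles, so tangent² = |PO|² − r² = 625 − 49 = 576.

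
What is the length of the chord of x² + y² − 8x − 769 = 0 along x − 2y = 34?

The distance from (4, 0) to the line is 30/√5, and r² = 785.
Half the chord is √(r² − d²) = √(605), so the full chord is 22√5.

22√5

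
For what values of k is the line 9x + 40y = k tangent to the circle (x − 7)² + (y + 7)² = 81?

k = −586 or k = 152

For a tangent, require d(centre, line) = r = 9.
|9·7 + 40·(−7) − k| / √1681 = 9
|k − (−217)| = 9·41, so k = 152 or k = −586.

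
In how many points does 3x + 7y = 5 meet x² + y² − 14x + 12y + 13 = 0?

Substituting the line into the circle gives 58x² − 968x + 1082 = 0.
Discriminant = (−968)² − 4·58·(1082) = 686000 > 0.
Two real roots: the line is a secant.

2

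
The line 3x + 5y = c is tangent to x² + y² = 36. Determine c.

The line touches the circle iff its distance from (0, 0) is 6:
|3·0 + 5·0 − c| / √34 = 6
|c| = 6√34.

c = ±6√34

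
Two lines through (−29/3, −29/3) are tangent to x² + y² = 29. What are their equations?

Let a tangent through (−29/3, −29/3) have slope m. Its distance from (0, 0) must equal √29:
(29/3m − (29/3))² = 29(m² + 1)
10m² − 29m + 10 = 0, so m = 2/5 or m = 5/2.
Through (−29/3, −29/3) these give 2x − 5y = 29 and 5x − 2y = −29.

2x − 5y = 29 and 5x − 2y = −29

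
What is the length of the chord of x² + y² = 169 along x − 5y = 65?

The distance from (0, 0) to the line is 65/√26, and r² = 169.
Half the chord is √(r² − d²) = √(13/2), so the full chord is √26.

√26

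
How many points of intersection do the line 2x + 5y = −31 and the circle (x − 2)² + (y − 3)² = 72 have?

Centre (2, 3), r² = 72. Distance² from centre to line = (50)²/29 = 2500/29.
Since d² > r², the line lies outside the circle.

0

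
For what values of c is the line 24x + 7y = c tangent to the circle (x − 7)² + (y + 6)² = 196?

For a tangent, require d(centre, line) = r = 14.
|24·7 + 7·(−6) − c| / √625 = 14
|c − (126)| = 14·25, so c = 476 or c = −224.

c = −224 or c = 476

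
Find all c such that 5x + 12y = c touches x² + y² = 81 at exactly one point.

c = −117 or c = 117

For a tangent, require d(centre, line) = r = 9.
|5·0 + 12·0 − c| / √169 = 9
|c| = 9·13, so c = 117 or c = −117.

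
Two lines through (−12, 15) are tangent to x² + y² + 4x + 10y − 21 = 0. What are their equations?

x + y = 3 and 7x + y = −69

Let a tangent through (−12, 15) have slope m. Its distance from (−2, −5) must equal 5√2:
(10m − (−20))² = 50(m² + 1)
m² + 8m + 7 = 0, so m = −1 or m = −7.
With m = −1: x + y = 3. With m = −7: 7x + y = −69.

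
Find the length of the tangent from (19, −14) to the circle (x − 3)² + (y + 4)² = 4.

4√22

Centre (3, −4), r² = 4. |PO|² = (16)² + (−10)² = 356.
Power of the point: PT² = |PO|² − r² = 352, so PT = 4√22.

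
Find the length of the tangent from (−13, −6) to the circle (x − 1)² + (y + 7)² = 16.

Centre (1, −7), r² = 16. |PO|² = (−14)² + (1)² = 197.
Power of the point: PT² = |PO|² − r² = 181, so PT = √181.

√181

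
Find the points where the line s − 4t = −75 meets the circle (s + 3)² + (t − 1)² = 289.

Substitute t = (75 + s)/4:
17s² + 238s + 561 = 0  ⟹  s² + 14s + 33 = 0
s = −3 or s = −11, giving (−3, 18) and (−11, 16).

(−11, 16) and (−3, 18)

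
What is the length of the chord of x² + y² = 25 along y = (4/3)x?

10

The distance from (0, 0) to the line is 0/√25, and r² = 25.
Chord = 2√(r² − d²) = 2·√(25) = 10.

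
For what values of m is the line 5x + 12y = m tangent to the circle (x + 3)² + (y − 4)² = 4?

m = 7 or m = 59

The line touches the circle iff its distance from (−3, 4) is 2:
|5·(−3) + 12·4 − m| / √169 = 2
|m − (33)| = 2·13, so m = 59 or m = 7.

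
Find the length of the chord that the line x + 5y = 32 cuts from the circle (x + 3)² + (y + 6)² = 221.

From the line, y = (32 − x)/5. Substituting:
26x² + 26x − 1456 = 0  ⟹  x² + x − 56 = 0
x = 7 or x = −8, giving (7, 5) and (−8, 8).
|(7, 5) − (−8, 8)| = √((15)² + (−3)²) = 3√26.

3√26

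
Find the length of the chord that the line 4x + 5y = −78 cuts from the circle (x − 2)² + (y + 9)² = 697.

8√41

The distance from (2, −9) to the line is 41/√41, and r² = 697.
Half the chord is √(r² − d²) = √(656), so the full chord is 8√41.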